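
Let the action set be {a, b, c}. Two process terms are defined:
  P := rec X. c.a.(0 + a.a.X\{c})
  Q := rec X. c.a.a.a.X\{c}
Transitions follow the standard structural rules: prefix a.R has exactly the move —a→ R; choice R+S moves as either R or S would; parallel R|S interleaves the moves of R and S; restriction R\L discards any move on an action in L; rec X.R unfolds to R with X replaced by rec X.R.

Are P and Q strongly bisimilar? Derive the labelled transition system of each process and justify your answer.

Reachable graph of P (5 states):
  p0 = rec X. c.a.(0 + a.a.X\{c}) ⊢ --c--▸ p1
  p1 = a.(0 + a.a.(rec X. c.a.(0 + a.a.X\{c}))\{c}) ⊢ --a--▸ p2
  p2 = 0 + a.a.(rec X. c.a.(0 + a.a.X\{c}))\{c} ⊢ --a--▸ p3
  p3 = a.(rec X. c.a.(0 + a.a.X\{c}))\{c} ⊢ --a--▸ p4
  p4 = (rec X. c.a.(0 + a.a.X\{c}))\{c} ⊢ (no moves)
Reachable graph of Q (5 states):
  q0 = rec X. c.a.a.a.X\{c} ⊢ --c--▸ q1
  q1 = a.a.a.(rec X. c.a.a.a.X\{c})\{c} ⊢ --a--▸ q2
  q2 = a.a.(rec X. c.a.a.a.X\{c})\{c} ⊢ --a--▸ q3
  q3 = a.(rec X. c.a.a.a.X\{c})\{c} ⊢ --a--▸ q4
  q4 = (rec X. c.a.a.a.X\{c})\{c} ⊢ (no moves)
Bisimilarity quotient blocks:
  B0 = {p0, q0}
  B1 = {p1, q1}
  B2 = {p2, q2}
  B3 = {p3, q3}
  B4 = {p4, q4}
p0 ∈ B0, q0 ∈ B0 → same block

bisimilar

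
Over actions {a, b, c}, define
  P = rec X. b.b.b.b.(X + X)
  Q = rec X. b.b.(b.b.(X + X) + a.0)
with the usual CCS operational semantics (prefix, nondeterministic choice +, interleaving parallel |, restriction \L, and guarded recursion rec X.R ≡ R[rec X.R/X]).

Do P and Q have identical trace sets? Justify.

trace-distinct — witness ⟨bba⟩

Reachable graph of P (5 states):
  s0 = rec X. b.b.b.b.(X + X) ⊢ —b→ s1
  s1 = b.b.b.((rec X. b.b.b.b.(X + X)) + (rec X. b.b.b.b.(X + X))) ⊢ —b→ s2
  s2 = b.b.((rec X. b.b.b.b.(X + X)) + (rec X. b.b.b.b.(X + X))) ⊢ —b→ s3
  s3 = b.((rec X. b.b.b.b.(X + X)) + (rec X. b.b.b.b.(X + X))) ⊢ —b→ s4
  s4 = (rec X. b.b.b.b.(X + X)) + (rec X. b.b.b.b.(X + X)) ⊢ —b→ s1
Reachable graph of Q (6 states):
  t0 = rec X. b.b.(b.b.(X + X) + a.0) ⊢ —b→ t1
  t1 = b.(b.b.((rec X. b.b.(b.b.(X + X) + a.0)) + (rec X. b.b.(b.b.(X + X) + a.0))) + a.0) ⊢ —b→ t2
  t2 = b.b.((rec X. b.b.(b.b.(X + X) + a.0)) + (rec X. b.b.(b.b.(X + X) + a.0))) + a.0 ⊢ —a→ t3, —b→ t4
  t3 = 0 ⊢ (no moves)
  t4 = b.((rec X. b.b.(b.b.(X + X) + a.0)) + (rec X. b.b.(b.b.(X + X) + a.0))) ⊢ —b→ t5
  t5 = (rec X. b.b.(b.b.(X + X) + a.0)) + (rec X. b.b.(b.b.(X + X) + a.0)) ⊢ —b→ t1
Executing bba from Q (initial set {t0}):
  after b @ step 1: {t1}
  after b @ step 2: {t2}
  after a @ step 3: {t3}
  ✓ Q
Executing bba from P (initial set {s0}):
  after b @ step 1: {s1}
  after b @ step 2: {s2}
  after a @ step 3: no successor for P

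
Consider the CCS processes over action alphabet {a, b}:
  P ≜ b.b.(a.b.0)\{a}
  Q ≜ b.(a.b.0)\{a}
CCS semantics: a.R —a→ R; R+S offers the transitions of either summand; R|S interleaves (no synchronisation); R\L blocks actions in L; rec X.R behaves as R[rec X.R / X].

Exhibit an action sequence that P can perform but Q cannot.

LTS(P): 3 reachable states
  p0 = b.b.(a.b.0)\{a} ⊢ =b=> p1
  p1 = b.(a.b.0)\{a} ⊢ =b=> p2
  p2 = (a.b.0)\{a} ⊢ deadlocked
LTS(Q): 2 reachable states
  q0 = b.(a.b.0)\{a} ⊢ =b=> q1
  q1 = (a.b.0)\{a} ⊢ deadlocked
Trace ⟨bb⟩ through P, begin at {p0}:
  [1] b ⇒ {p1}
  [2] b ⇒ {p2}
  ✓ P
Trace ⟨bb⟩ through Q, begin at {q0}:
  [1] b ⇒ {q1}
  [2] b ⇒ ∅  — Q cannot continue

bb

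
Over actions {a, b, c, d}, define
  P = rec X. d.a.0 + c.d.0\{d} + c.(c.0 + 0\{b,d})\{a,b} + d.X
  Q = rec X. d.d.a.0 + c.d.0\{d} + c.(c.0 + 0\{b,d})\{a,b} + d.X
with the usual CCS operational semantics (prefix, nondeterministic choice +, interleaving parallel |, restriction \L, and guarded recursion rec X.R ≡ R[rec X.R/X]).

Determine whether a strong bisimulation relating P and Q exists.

NO

LTS(P): 7 reachable states
  u0 = rec X. d.a.0 + c.d.0\{d} + c.(c.0 + 0\{b,d})\{a,b} + d.X :: -c-> u1, -c-> u2, -d-> u0, -d-> u3
  u1 = (c.0 + 0\{b,d})\{a,b} :: -c-> u4
  u2 = d.0\{d} :: -d-> u5
  u3 = a.0 :: -a-> u6
  u4 = 0\{a,b} :: ·
  u5 = 0\{d} :: ·
  u6 = 0 :: ·
LTS(Q): 8 reachable states
  v0 = rec X. d.d.a.0 + c.d.0\{d} + c.(c.0 + 0\{b,d})\{a,b} + d.X :: -c-> v1, -c-> v2, -d-> v0, -d-> v3
  v1 = (c.0 + 0\{b,d})\{a,b} :: -c-> v4
  v2 = d.0\{d} :: -d-> v5
  v3 = d.a.0 :: -d-> v6
  v4 = 0\{a,b} :: ·
  v5 = 0\{d} :: ·
  v6 = a.0 :: -a-> v7
  v7 = 0 :: ·
Partition-refinement fixed point:
  B0 = {u0}
  B1 = {u3, v6}
  B2 = {u4, u5, u6, v4, v5, v7}
  B3 = {u1, v1}
  B4 = {u2, v2}
  B5 = {v0}
  B6 = {v3}
u0 ∈ B0, v0 ∈ B5 → different blocks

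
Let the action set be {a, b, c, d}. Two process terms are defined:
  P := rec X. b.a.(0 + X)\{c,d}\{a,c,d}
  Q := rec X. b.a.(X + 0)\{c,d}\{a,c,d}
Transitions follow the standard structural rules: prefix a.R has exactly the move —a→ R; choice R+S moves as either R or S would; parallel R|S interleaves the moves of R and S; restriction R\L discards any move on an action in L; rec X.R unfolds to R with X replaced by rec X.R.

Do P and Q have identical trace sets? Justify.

traces(P) = traces(Q)

LTS(P): 4 reachable states
  u0 = rec X. b.a.(0 + X)\{c,d}\{a,c,d} | —b→ u1
  u1 = a.(0 + (rec X. b.a.(0 + X)\{c,d}\{a,c,d}))\{c,d}\{a,c,d} | —a→ u2
  u2 = (0 + (rec X. b.a.(0 + X)\{c,d}\{a,c,d}))\{c,d}\{a,c,d} | —b→ u3
  u3 = (a.(0 + (rec X. b.a.(0 + X)\{c,d}\{a,c,d}))\{c,d}\{a,c,d})\{c,d}\{a,c,d} | stopped
LTS(Q): 4 reachable states
  v0 = rec X. b.a.(X + 0)\{c,d}\{a,c,d} | —b→ v1
  v1 = a.((rec X. b.a.(X + 0)\{c,d}\{a,c,d}) + 0)\{c,d}\{a,c,d} | —a→ v2
  v2 = ((rec X. b.a.(X + 0)\{c,d}\{a,c,d}) + 0)\{c,d}\{a,c,d} | —b→ v3
  v3 = (a.((rec X. b.a.(X + 0)\{c,d}\{a,c,d}) + 0)\{c,d}\{a,c,d})\{c,d}\{a,c,d} | stopped
Coarsest stable partition (strong bisimilarity classes):
  B0 = {u0, v0}
  B1 = {u1, v1}
  B2 = {u2, v2}
  B3 = {u3, v3}
u0 ∈ B0, v0 ∈ B0 → same block
Bisimilar ⇒ trace-equivalent.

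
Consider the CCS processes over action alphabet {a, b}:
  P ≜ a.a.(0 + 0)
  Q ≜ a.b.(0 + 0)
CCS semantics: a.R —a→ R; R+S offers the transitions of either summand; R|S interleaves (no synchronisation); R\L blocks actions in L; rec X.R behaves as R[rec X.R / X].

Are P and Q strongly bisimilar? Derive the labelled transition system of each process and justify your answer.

P ≁ Q

LTS(P): 3 reachable states
  m0 = a.a.(0 + 0) :: —a→ m1
  m1 = a.(0 + 0) :: —a→ m2
  m2 = 0 + 0 :: ∅
LTS(Q): 3 reachable states
  n0 = a.b.(0 + 0) :: —a→ n1
  n1 = b.(0 + 0) :: —b→ n2
  n2 = 0 + 0 :: ∅
Partition-refinement fixed point:
  B0 = {m0}
  B1 = {m1}
  B2 = {m2, n2}
  B3 = {n0}
  B4 = {n1}
m0 ∈ B0, n0 ∈ B3 → different blocks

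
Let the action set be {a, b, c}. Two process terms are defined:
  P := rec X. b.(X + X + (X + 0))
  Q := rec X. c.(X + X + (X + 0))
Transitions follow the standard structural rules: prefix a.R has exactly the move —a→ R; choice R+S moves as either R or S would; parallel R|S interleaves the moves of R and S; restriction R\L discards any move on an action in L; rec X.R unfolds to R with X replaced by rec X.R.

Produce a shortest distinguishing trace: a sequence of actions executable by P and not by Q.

b

Reachable graph of P (2 states):
  m0 = rec X. b.(X + X + (X + 0)) :: --b--▸ m1
  m1 = (rec X. b.(X + X + (X + 0))) + (rec X. b.(X + X + (X + 0))) + ((rec X. b.(X + X + (X + 0))) + 0) :: --b--▸ m1
Reachable graph of Q (2 states):
  n0 = rec X. c.(X + X + (X + 0)) :: --c--▸ n1
  n1 = (rec X. c.(X + X + (X + 0))) + (rec X. c.(X + X + (X + 0))) + ((rec X. c.(X + X + (X + 0))) + 0) :: --c--▸ n1
Executing b from P (initial set {m0}):
  [1] b ⇒ {m1}
  — P admits the full trace.
Executing b from Q (initial set {n0}):
  [1] b ⇒ no successor for Q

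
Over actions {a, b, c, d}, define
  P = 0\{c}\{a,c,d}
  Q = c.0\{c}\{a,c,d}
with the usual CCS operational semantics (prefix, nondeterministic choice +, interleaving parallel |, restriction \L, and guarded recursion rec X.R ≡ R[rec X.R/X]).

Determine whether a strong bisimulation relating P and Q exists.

not bisimilar

P's transition system — 1 states:
  u0 = 0\{c}\{a,c,d} ⊢ (no moves)
Q's transition system — 2 states:
  v0 = c.0\{c}\{a,c,d} ⊢ —c→ v1
  v1 = 0\{c}\{a,c,d} ⊢ (no moves)
Coarsest stable partition (strong bisimilarity classes):
  B0 = {u0, v1}
  B1 = {v0}
u0 ∈ B0, v0 ∈ B1 → different blocks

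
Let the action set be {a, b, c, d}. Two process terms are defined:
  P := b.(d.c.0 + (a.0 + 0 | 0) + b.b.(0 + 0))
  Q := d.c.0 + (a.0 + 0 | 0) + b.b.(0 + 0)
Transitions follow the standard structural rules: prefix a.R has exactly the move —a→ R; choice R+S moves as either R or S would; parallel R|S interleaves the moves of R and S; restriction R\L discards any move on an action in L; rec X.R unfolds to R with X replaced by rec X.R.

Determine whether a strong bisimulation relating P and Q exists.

LTS(P): 6 reachable states
  s0 = b.(d.c.0 + (a.0 + 0 | 0) + b.b.(0 + 0)) ⊢ =b=> s1
  s1 = d.c.0 + (a.0 + 0 | 0) + b.b.(0 + 0) ⊢ =a=> s2, =b=> s3, =d=> s4
  s2 = 0 ⊢ stopped
  s3 = b.(0 + 0) ⊢ =b=> s5
  s4 = c.0 ⊢ =c=> s2
  s5 = 0 + 0 ⊢ stopped
LTS(Q): 5 reachable states
  t0 = d.c.0 + (a.0 + 0 | 0) + b.b.(0 + 0) ⊢ =a=> t1, =b=> t2, =d=> t3
  t1 = 0 ⊢ stopped
  t2 = b.(0 + 0) ⊢ =b=> t4
  t3 = c.0 ⊢ =c=> t1
  t4 = 0 + 0 ⊢ stopped
Coarsest stable partition (strong bisimilarity classes):
  B0 = {s0}
  B1 = {s1, t0}
  B2 = {s4, t3}
  B3 = {s2, s5, t1, t4}
  B4 = {s3, t2}
s0 ∈ B0, t0 ∈ B1 → different blocks

P ≁ Q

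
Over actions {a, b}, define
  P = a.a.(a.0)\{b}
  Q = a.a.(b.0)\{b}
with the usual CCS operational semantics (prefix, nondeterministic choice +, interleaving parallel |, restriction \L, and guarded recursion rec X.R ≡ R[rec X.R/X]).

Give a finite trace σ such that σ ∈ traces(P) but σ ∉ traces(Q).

P's transition system — 4 states:
  s0 = a.a.(a.0)\{b} | ··a··> s1
  s1 = a.(a.0)\{b} | ··a··> s2
  s2 = (a.0)\{b} | ··a··> s3
  s3 = 0\{b} | (no moves)
Q's transition system — 3 states:
  t0 = a.a.(b.0)\{b} | ··a··> t1
  t1 = a.(b.0)\{b} | ··a··> t2
  t2 = (b.0)\{b} | (no moves)
Trace ⟨aaa⟩ through P, begin at {s0}:
  after a @ step 1: {s1}
  after a @ step 2: {s2}
  after a @ step 3: {s3}
  — P admits the full trace.
Trace ⟨aaa⟩ through Q, begin at {t0}:
  after a @ step 1: {t1}
  after a @ step 2: {t2}
  after a @ step 3: ∅ (Q stuck)

aaa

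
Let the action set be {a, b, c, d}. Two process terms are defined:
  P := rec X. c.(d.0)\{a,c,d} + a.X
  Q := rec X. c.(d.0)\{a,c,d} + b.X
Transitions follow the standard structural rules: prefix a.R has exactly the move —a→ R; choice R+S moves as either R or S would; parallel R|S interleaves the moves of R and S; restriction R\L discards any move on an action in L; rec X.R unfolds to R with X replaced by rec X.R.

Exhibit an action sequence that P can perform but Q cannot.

P's transition system — 2 states:
  p0 = rec X. c.(d.0)\{a,c,d} + a.X ⊢ --a--▸ p0, --c--▸ p1
  p1 = (d.0)\{a,c,d} ⊢ deadlocked
Q's transition system — 2 states:
  q0 = rec X. c.(d.0)\{a,c,d} + b.X ⊢ --b--▸ q0, --c--▸ q1
  q1 = (d.0)\{a,c,d} ⊢ deadlocked
Trace ⟨a⟩ through P, begin at {p0}:
  [1] a ⇒ {p0}
  — P admits the full trace.
Trace ⟨a⟩ through Q, begin at {q0}:
  [1] a ⇒ no successor for Q

a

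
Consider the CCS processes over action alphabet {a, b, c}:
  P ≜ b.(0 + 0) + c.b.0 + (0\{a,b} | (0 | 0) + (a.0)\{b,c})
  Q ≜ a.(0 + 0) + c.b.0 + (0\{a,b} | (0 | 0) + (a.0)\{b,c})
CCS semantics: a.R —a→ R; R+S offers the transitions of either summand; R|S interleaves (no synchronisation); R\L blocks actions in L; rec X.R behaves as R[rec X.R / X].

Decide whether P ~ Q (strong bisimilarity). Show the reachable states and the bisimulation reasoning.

P ≁ Q

LTS(P): 5 reachable states
  u0 = b.(0 + 0) + c.b.0 + (0\{a,b} | (0 | 0) + (a.0)\{b,c}) → ··a··> u1, ··b··> u2, ··c··> u3
  u1 = 0\{b,c} → ∅
  u2 = 0 + 0 → ∅
  u3 = b.0 → ··b··> u4
  u4 = 0 → ∅
LTS(Q): 5 reachable states
  v0 = a.(0 + 0) + c.b.0 + (0\{a,b} | (0 | 0) + (a.0)\{b,c}) → ··a··> v1, ··a··> v2, ··c··> v3
  v1 = 0 + 0 → ∅
  v2 = 0\{b,c} → ∅
  v3 = b.0 → ··b··> v4
  v4 = 0 → ∅
Bisimilarity quotient blocks:
  B0 = {u0}
  B1 = {u1, u2, u4, v1, v2, v4}
  B2 = {u3, v3}
  B3 = {v0}
u0 ∈ B0, v0 ∈ B3 → different blocks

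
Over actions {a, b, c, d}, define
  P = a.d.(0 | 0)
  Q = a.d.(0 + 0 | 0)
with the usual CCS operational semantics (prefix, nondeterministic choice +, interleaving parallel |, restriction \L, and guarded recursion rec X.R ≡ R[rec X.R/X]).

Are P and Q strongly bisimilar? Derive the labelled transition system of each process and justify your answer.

P ~ Q

LTS(P): 3 reachable states
  u0 = a.d.(0 | 0) has moves —a→ u1
  u1 = d.(0 | 0) has moves —d→ u2
  u2 = 0 | 0 has moves (no moves)
LTS(Q): 3 reachable states
  v0 = a.d.(0 + 0 | 0) has moves —a→ v1
  v1 = d.(0 + 0 | 0) has moves —d→ v2
  v2 = 0 + 0 | 0 has moves (no moves)
Partition-refinement fixed point:
  B0 = {u0, v0}
  B1 = {u1, v1}
  B2 = {u2, v2}
u0 ∈ B0, v0 ∈ B0 → same block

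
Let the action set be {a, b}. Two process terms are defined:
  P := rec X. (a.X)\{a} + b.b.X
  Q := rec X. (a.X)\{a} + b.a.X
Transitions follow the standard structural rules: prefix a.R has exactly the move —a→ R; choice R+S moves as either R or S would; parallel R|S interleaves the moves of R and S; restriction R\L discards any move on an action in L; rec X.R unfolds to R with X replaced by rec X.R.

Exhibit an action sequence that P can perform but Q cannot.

bb

Reachable graph of P (2 states):
  s0 = rec X. (a.X)\{a} + b.b.X ⊢ -b-> s1
  s1 = b.(rec X. (a.X)\{a} + b.b.X) ⊢ -b-> s0
Reachable graph of Q (2 states):
  t0 = rec X. (a.X)\{a} + b.a.X ⊢ -b-> t1
  t1 = a.(rec X. (a.X)\{a} + b.a.X) ⊢ -a-> t0
Trace ⟨bb⟩ through P, begin at {s0}:
  after b @ step 1: {s1}
  after b @ step 2: {s0}
  P completes σ.
Trace ⟨bb⟩ through Q, begin at {t0}:
  after b @ step 1: {t1}
  after b @ step 2: ∅ (Q stuck)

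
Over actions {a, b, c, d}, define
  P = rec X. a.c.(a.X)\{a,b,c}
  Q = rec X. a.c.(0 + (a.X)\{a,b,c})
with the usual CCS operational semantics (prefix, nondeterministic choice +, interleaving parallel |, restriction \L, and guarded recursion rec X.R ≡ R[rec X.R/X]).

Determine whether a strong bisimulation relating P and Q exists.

LTS(P): 3 reachable states
  s0 = rec X. a.c.(a.X)\{a,b,c} :: =a=> s1
  s1 = c.(a.(rec X. a.c.(a.X)\{a,b,c}))\{a,b,c} :: =c=> s2
  s2 = (a.(rec X. a.c.(a.X)\{a,b,c}))\{a,b,c} :: ·
LTS(Q): 3 reachable states
  t0 = rec X. a.c.(0 + (a.X)\{a,b,c}) :: =a=> t1
  t1 = c.(0 + (a.(rec X. a.c.(0 + (a.X)\{a,b,c})))\{a,b,c}) :: =c=> t2
  t2 = 0 + (a.(rec X. a.c.(0 + (a.X)\{a,b,c})))\{a,b,c} :: ·
Bisimilarity quotient blocks:
  B0 = {s0, t0}
  B1 = {s1, t1}
  B2 = {s2, t2}
s0 ∈ B0, t0 ∈ B0 → same block

P ~ Q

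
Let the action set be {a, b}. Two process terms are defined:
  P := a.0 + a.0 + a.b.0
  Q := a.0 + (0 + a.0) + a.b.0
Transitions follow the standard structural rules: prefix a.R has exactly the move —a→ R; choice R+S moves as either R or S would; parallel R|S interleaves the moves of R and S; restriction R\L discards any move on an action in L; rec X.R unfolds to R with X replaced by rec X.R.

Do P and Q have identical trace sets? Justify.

YES

LTS(P): 3 reachable states
  m0 = a.0 + a.0 + a.b.0 has moves —a→ m1, —a→ m2
  m1 = 0 has moves stopped
  m2 = b.0 has moves —b→ m1
LTS(Q): 3 reachable states
  n0 = a.0 + (0 + a.0) + a.b.0 has moves —a→ n1, —a→ n2
  n1 = 0 has moves stopped
  n2 = b.0 has moves —b→ n1
Partition-refinement fixed point:
  B0 = {m0, n0}
  B1 = {m1, n1}
  B2 = {m2, n2}
m0 ∈ B0, n0 ∈ B0 → same block
Bisimilar ⇒ trace-equivalent.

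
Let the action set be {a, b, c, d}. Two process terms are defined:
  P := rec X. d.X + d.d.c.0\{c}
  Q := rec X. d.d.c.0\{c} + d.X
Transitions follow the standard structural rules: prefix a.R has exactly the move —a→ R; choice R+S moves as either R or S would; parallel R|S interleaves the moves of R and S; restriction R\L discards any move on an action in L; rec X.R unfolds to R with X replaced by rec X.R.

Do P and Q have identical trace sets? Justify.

LTS(P): 4 reachable states
  m0 = rec X. d.X + d.d.c.0\{c} | -d-> m0, -d-> m1
  m1 = d.c.0\{c} | -d-> m2
  m2 = c.0\{c} | -c-> m3
  m3 = 0\{c} | ∅
LTS(Q): 4 reachable states
  n0 = rec X. d.d.c.0\{c} + d.X | -d-> n0, -d-> n1
  n1 = d.c.0\{c} | -d-> n2
  n2 = c.0\{c} | -c-> n3
  n3 = 0\{c} | ∅
Bisimilarity quotient blocks:
  B0 = {m0, n0}
  B1 = {m1, n1}
  B2 = {m2, n2}
  B3 = {m3, n3}
m0 ∈ B0, n0 ∈ B0 → same block
Bisimilar ⇒ trace-equivalent.

traces(P) = traces(Q)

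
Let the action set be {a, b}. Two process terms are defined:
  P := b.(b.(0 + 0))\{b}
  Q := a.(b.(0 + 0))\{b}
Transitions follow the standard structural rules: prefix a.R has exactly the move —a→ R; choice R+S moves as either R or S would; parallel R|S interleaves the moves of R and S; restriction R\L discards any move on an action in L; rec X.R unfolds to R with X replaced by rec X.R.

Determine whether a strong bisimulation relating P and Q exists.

not bisimilar

Reachable graph of P (2 states):
  p0 = b.(b.(0 + 0))\{b} → =b=> p1
  p1 = (b.(0 + 0))\{b} → ·
Reachable graph of Q (2 states):
  q0 = a.(b.(0 + 0))\{b} → =a=> q1
  q1 = (b.(0 + 0))\{b} → ·
Bisimilarity quotient blocks:
  B0 = {p0}
  B1 = {p1, q1}
  B2 = {q0}
p0 ∈ B0, q0 ∈ B2 → different blocks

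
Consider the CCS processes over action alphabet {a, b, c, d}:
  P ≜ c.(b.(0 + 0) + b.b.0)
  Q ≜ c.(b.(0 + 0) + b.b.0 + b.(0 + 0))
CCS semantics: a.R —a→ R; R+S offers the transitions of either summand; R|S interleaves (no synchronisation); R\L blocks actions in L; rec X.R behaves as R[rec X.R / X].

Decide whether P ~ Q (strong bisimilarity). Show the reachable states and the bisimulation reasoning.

P's transition system — 5 states:
  s0 = c.(b.(0 + 0) + b.b.0) has moves =c=> s1
  s1 = b.(0 + 0) + b.b.0 has moves =b=> s2, =b=> s3
  s2 = 0 + 0 has moves (no moves)
  s3 = b.0 has moves =b=> s4
  s4 = 0 has moves (no moves)
Q's transition system — 5 states:
  t0 = c.(b.(0 + 0) + b.b.0 + b.(0 + 0)) has moves =c=> t1
  t1 = b.(0 + 0) + b.b.0 + b.(0 + 0) has moves =b=> t2, =b=> t3
  t2 = 0 + 0 has moves (no moves)
  t3 = b.0 has moves =b=> t4
  t4 = 0 has moves (no moves)
Partition-refinement fixed point:
  B0 = {s0, t0}
  B1 = {s1, t1}
  B2 = {s3, t3}
  B3 = {s2, s4, t2, t4}
s0 ∈ B0, t0 ∈ B0 → same block

P ~ Q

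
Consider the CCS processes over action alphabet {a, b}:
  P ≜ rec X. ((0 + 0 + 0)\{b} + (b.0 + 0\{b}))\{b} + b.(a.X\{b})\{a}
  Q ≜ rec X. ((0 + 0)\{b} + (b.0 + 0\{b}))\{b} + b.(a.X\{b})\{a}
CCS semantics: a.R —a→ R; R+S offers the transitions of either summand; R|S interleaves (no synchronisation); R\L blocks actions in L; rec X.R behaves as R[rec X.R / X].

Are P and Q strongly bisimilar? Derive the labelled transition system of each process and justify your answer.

YES

LTS(P): 2 reachable states
  s0 = rec X. ((0 + 0 + 0)\{b} + (b.0 + 0\{b}))\{b} + b.(a.X\{b})\{a} ⊢ -b-> s1
  s1 = (a.(rec X. ((0 + 0 + 0)\{b} + (b.0 + 0\{b}))\{b} + b.(a.X\{b})\{a})\{b})\{a} ⊢ (no moves)
LTS(Q): 2 reachable states
  t0 = rec X. ((0 + 0)\{b} + (b.0 + 0\{b}))\{b} + b.(a.X\{b})\{a} ⊢ -b-> t1
  t1 = (a.(rec X. ((0 + 0)\{b} + (b.0 + 0\{b}))\{b} + b.(a.X\{b})\{a})\{b})\{a} ⊢ (no moves)
Bisimilarity quotient blocks:
  B0 = {s0, t0}
  B1 = {s1, t1}
s0 ∈ B0, t0 ∈ B0 → same block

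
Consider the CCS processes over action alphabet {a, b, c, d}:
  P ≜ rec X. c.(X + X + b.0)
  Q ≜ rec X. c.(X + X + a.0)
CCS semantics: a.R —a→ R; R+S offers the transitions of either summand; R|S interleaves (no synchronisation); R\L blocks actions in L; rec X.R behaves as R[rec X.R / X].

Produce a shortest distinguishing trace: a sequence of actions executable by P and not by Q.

P's transition system — 3 states:
  m0 = rec X. c.(X + X + b.0) :: —c→ m1
  m1 = (rec X. c.(X + X + b.0)) + (rec X. c.(X + X + b.0)) + b.0 :: —b→ m2, —c→ m1
  m2 = 0 :: ∅
Q's transition system — 3 states:
  n0 = rec X. c.(X + X + a.0) :: —c→ n1
  n1 = (rec X. c.(X + X + a.0)) + (rec X. c.(X + X + a.0)) + a.0 :: —a→ n2, —c→ n1
  n2 = 0 :: ∅
Trace ⟨cb⟩ through P, begin at {m0}:
  after c @ step 1: {m1}
  after b @ step 2: {m2}
  P completes σ.
Trace ⟨cb⟩ through Q, begin at {n0}:
  after c @ step 1: {n1}
  after b @ step 2: ∅ (Q stuck)

cb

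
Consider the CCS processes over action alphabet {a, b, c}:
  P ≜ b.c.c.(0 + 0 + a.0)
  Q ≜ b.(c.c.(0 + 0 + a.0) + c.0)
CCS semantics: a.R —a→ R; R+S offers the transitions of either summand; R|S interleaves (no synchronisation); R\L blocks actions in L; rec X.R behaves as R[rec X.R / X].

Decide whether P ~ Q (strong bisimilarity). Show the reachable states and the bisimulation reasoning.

not bisimilar

P's transition system — 5 states:
  p0 = b.c.c.(0 + 0 + a.0) :: —b→ p1
  p1 = c.c.(0 + 0 + a.0) :: —c→ p2
  p2 = c.(0 + 0 + a.0) :: —c→ p3
  p3 = 0 + 0 + a.0 :: —a→ p4
  p4 = 0 :: ·
Q's transition system — 5 states:
  q0 = b.(c.c.(0 + 0 + a.0) + c.0) :: —b→ q1
  q1 = c.c.(0 + 0 + a.0) + c.0 :: —c→ q2, —c→ q3
  q2 = 0 :: ·
  q3 = c.(0 + 0 + a.0) :: —c→ q4
  q4 = 0 + 0 + a.0 :: —a→ q2
Partition-refinement fixed point:
  B0 = {p0}
  B1 = {p1}
  B2 = {p2, q3}
  B3 = {p3, q4}
  B4 = {p4, q2}
  B5 = {q0}
  B6 = {q1}
p0 ∈ B0, q0 ∈ B5 → different blocks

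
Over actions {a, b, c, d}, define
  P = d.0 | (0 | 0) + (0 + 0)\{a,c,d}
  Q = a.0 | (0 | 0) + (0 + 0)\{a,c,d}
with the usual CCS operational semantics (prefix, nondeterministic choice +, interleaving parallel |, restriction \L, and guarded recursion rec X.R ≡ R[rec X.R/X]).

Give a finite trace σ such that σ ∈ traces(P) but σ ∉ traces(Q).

Reachable graph of P (2 states):
  u0 = d.0 | (0 | 0) + (0 + 0)\{a,c,d} | --d--▸ u1
  u1 = 0 | (0 | 0) | ∅
Reachable graph of Q (2 states):
  v0 = a.0 | (0 | 0) + (0 + 0)\{a,c,d} | --a--▸ v1
  v1 = 0 | (0 | 0) | ∅
Trace ⟨d⟩ through P, begin at {u0}:
  after d @ step 1: {u1}
  ✓ P
Trace ⟨d⟩ through Q, begin at {v0}:
  after d @ step 1: ∅ (Q stuck)

d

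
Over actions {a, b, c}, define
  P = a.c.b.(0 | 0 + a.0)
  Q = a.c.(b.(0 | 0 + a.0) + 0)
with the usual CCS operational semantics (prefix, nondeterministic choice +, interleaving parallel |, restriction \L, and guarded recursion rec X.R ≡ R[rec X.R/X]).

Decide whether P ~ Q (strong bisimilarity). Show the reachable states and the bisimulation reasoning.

P ~ Q

Reachable graph of P (5 states):
  u0 = a.c.b.(0 | 0 + a.0) → —a→ u1
  u1 = c.b.(0 | 0 + a.0) → —c→ u2
  u2 = b.(0 | 0 + a.0) → —b→ u3
  u3 = 0 | 0 + a.0 → —a→ u4
  u4 = 0 → ∅
Reachable graph of Q (5 states):
  v0 = a.c.(b.(0 | 0 + a.0) + 0) → —a→ v1
  v1 = c.(b.(0 | 0 + a.0) + 0) → —c→ v2
  v2 = b.(0 | 0 + a.0) + 0 → —b→ v3
  v3 = 0 | 0 + a.0 → —a→ v4
  v4 = 0 → ∅
Coarsest stable partition (strong bisimilarity classes):
  B0 = {u0, v0}
  B1 = {u1, v1}
  B2 = {u2, v2}
  B3 = {u3, v3}
  B4 = {u4, v4}
u0 ∈ B0, v0 ∈ B0 → same block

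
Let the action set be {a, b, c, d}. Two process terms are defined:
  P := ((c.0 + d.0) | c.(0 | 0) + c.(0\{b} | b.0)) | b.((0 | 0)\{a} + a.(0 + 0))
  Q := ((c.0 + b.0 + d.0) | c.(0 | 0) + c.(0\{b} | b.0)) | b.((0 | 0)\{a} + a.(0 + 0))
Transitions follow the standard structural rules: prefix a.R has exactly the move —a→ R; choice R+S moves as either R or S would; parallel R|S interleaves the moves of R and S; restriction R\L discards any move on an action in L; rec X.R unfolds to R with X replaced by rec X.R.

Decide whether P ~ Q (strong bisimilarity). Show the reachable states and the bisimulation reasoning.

Reachable graph of P (18 states):
  p0 = ((c.0 + d.0) | c.(0 | 0) + c.(0\{b} | b.0)) | b.((0 | 0)\{a} + a.(0 + 0)) has moves =b=> p1, =c=> p2, =c=> p3, =c=> p4, =d=> p3
  p1 = ((c.0 + d.0) | c.(0 | 0) + c.(0\{b} | b.0)) | ((0 | 0)\{a} + a.(0 + 0)) has moves =a=> p5, =c=> p6, =c=> p7, =c=> p8, =d=> p7
  p2 = (c.0 + d.0) | (0 | 0) | b.((0 | 0)\{a} + a.(0 + 0)) has moves =b=> p6, =c=> p9, =d=> p9
  p3 = 0 | c.(0 | 0) | b.((0 | 0)\{a} + a.(0 + 0)) has moves =b=> p7, =c=> p9
  p4 = 0\{b} | b.0 | b.((0 | 0)\{a} + a.(0 + 0)) has moves =b=> p10, =b=> p8
  p5 = ((c.0 + d.0) | c.(0 | 0) + c.(0\{b} | b.0)) | (0 + 0) has moves =c=> p11, =c=> p12, =c=> p13, =d=> p12
  p6 = (c.0 + d.0) | (0 | 0) | ((0 | 0)\{a} + a.(0 + 0)) has moves =a=> p11, =c=> p14, =d=> p14
  p7 = 0 | c.(0 | 0) | ((0 | 0)\{a} + a.(0 + 0)) has moves =a=> p12, =c=> p14
  p8 = 0\{b} | b.0 | ((0 | 0)\{a} + a.(0 + 0)) has moves =a=> p13, =b=> p15
  p9 = 0 | (0 | 0) | b.((0 | 0)\{a} + a.(0 + 0)) has moves =b=> p14
  p10 = 0\{b} | 0 | b.((0 | 0)\{a} + a.(0 + 0)) has moves =b=> p15
  p11 = (c.0 + d.0) | (0 | 0) | (0 + 0) has moves =c=> p16, =d=> p16
  p12 = 0 | c.(0 | 0) | (0 + 0) has moves =c=> p16
  p13 = 0\{b} | b.0 | (0 + 0) has moves =b=> p17
  p14 = 0 | (0 | 0) | ((0 | 0)\{a} + a.(0 + 0)) has moves =a=> p16
  p15 = 0\{b} | 0 | ((0 | 0)\{a} + a.(0 + 0)) has moves =a=> p17
  p16 = 0 | (0 | 0) | (0 + 0) has moves deadlocked
  p17 = 0\{b} | 0 | (0 + 0) has moves deadlocked
Reachable graph of Q (18 states):
  q0 = ((c.0 + b.0 + d.0) | c.(0 | 0) + c.(0\{b} | b.0)) | b.((0 | 0)\{a} + a.(0 + 0)) has moves =b=> q1, =b=> q2, =c=> q2, =c=> q3, =c=> q4, =d=> q2
  q1 = ((c.0 + b.0 + d.0) | c.(0 | 0) + c.(0\{b} | b.0)) | ((0 | 0)\{a} + a.(0 + 0)) has moves =a=> q5, =b=> q6, =c=> q6, =c=> q7, =c=> q8, =d=> q6
  q2 = 0 | c.(0 | 0) | b.((0 | 0)\{a} + a.(0 + 0)) has moves =b=> q6, =c=> q9
  q3 = (c.0 + b.0 + d.0) | (0 | 0) | b.((0 | 0)\{a} + a.(0 + 0)) has moves =b=> q7, =b=> q9, =c=> q9, =d=> q9
  q4 = 0\{b} | b.0 | b.((0 | 0)\{a} + a.(0 + 0)) has moves =b=> q10, =b=> q8
  q5 = ((c.0 + b.0 + d.0) | c.(0 | 0) + c.(0\{b} | b.0)) | (0 + 0) has moves =b=> q11, =c=> q11, =c=> q12, =c=> q13, =d=> q11
  q6 = 0 | c.(0 | 0) | ((0 | 0)\{a} + a.(0 + 0)) has moves =a=> q11, =c=> q14
  q7 = (c.0 + b.0 + d.0) | (0 | 0) | ((0 | 0)\{a} + a.(0 + 0)) has moves =a=> q12, =b=> q14, =c=> q14, =d=> q14
  q8 = 0\{b} | b.0 | ((0 | 0)\{a} + a.(0 + 0)) has moves =a=> q13, =b=> q15
  q9 = 0 | (0 | 0) | b.((0 | 0)\{a} + a.(0 + 0)) has moves =b=> q14
  q10 = 0\{b} | 0 | b.((0 | 0)\{a} + a.(0 + 0)) has moves =b=> q15
  q11 = 0 | c.(0 | 0) | (0 + 0) has moves =c=> q16
  q12 = (c.0 + b.0 + d.0) | (0 | 0) | (0 + 0) has moves =b=> q16, =c=> q16, =d=> q16
  q13 = 0\{b} | b.0 | (0 + 0) has moves =b=> q17
  q14 = 0 | (0 | 0) | ((0 | 0)\{a} + a.(0 + 0)) has moves =a=> q16
  q15 = 0\{b} | 0 | ((0 | 0)\{a} + a.(0 + 0)) has moves =a=> q17
  q16 = 0 | (0 | 0) | (0 + 0) has moves deadlocked
  q17 = 0\{b} | 0 | (0 + 0) has moves deadlocked
Bisimilarity quotient blocks:
  B0 = {p0}
  B1 = {p2}
  B2 = {p10, p9, q10, q9}
  B3 = {p14, p15, q14, q15}
  B4 = {p16, p17, q16, q17}
  B5 = {p6}
  B6 = {p11}
  B7 = {p4, q4}
  B8 = {p8, q8}
  B9 = {p13, q13}
  B10 = {p3, q2}
  B11 = {p7, q6}
  B12 = {p12, q11}
  B13 = {p1}
  B14 = {p5}
  B15 = {q0}
  B16 = {q1}
  B17 = {q5}
  B18 = {q12}
  B19 = {q7}
  B20 = {q3}
p0 ∈ B0, q0 ∈ B15 → different blocks

P ≁ Q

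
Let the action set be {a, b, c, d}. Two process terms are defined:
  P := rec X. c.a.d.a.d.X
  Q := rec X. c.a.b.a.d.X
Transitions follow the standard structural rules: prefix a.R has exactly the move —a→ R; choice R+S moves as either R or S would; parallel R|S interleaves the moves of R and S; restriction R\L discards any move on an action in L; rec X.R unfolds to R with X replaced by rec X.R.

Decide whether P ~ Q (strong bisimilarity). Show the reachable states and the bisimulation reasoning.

P ≁ Q

Reachable graph of P (5 states):
  p0 = rec X. c.a.d.a.d.X :: --c--▸ p1
  p1 = a.d.a.d.(rec X. c.a.d.a.d.X) :: --a--▸ p2
  p2 = d.a.d.(rec X. c.a.d.a.d.X) :: --d--▸ p3
  p3 = a.d.(rec X. c.a.d.a.d.X) :: --a--▸ p4
  p4 = d.(rec X. c.a.d.a.d.X) :: --d--▸ p0
Reachable graph of Q (5 states):
  q0 = rec X. c.a.b.a.d.X :: --c--▸ q1
  q1 = a.b.a.d.(rec X. c.a.b.a.d.X) :: --a--▸ q2
  q2 = b.a.d.(rec X. c.a.b.a.d.X) :: --b--▸ q3
  q3 = a.d.(rec X. c.a.b.a.d.X) :: --a--▸ q4
  q4 = d.(rec X. c.a.b.a.d.X) :: --d--▸ q0
Partition-refinement fixed point:
  B0 = {p0}
  B1 = {p1}
  B2 = {p2}
  B3 = {p3}
  B4 = {p4}
  B5 = {q0}
  B6 = {q1}
  B7 = {q2}
  B8 = {q3}
  B9 = {q4}
p0 ∈ B0, q0 ∈ B5 → different blocks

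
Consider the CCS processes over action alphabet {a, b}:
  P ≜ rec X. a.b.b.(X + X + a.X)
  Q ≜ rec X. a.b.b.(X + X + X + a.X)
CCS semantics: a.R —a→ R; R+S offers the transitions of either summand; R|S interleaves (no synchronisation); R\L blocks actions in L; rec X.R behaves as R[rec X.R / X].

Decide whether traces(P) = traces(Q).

P's transition system — 4 states:
  p0 = rec X. a.b.b.(X + X + a.X) has moves --a--▸ p1
  p1 = b.b.((rec X. a.b.b.(X + X + a.X)) + (rec X. a.b.b.(X + X + a.X)) + a.(rec X. a.b.b.(X + X + a.X))) has moves --b--▸ p2
  p2 = b.((rec X. a.b.b.(X + X + a.X)) + (rec X. a.b.b.(X + X + a.X)) + a.(rec X. a.b.b.(X + X + a.X))) has moves --b--▸ p3
  p3 = (rec X. a.b.b.(X + X + a.X)) + (rec X. a.b.b.(X + X + a.X)) + a.(rec X. a.b.b.(X + X + a.X)) has moves --a--▸ p0, --a--▸ p1
Q's transition system — 4 states:
  q0 = rec X. a.b.b.(X + X + X + a.X) has moves --a--▸ q1
  q1 = b.b.((rec X. a.b.b.(X + X + X + a.X)) + (rec X. a.b.b.(X + X + X + a.X)) + (rec X. a.b.b.(X + X + X + a.X)) + a.(rec X. a.b.b.(X + X + X + a.X))) has moves --b--▸ q2
  q2 = b.((rec X. a.b.b.(X + X + X + a.X)) + (rec X. a.b.b.(X + X + X + a.X)) + (rec X. a.b.b.(X + X + X + a.X)) + a.(rec X. a.b.b.(X + X + X + a.X))) has moves --b--▸ q3
  q3 = (rec X. a.b.b.(X + X + X + a.X)) + (rec X. a.b.b.(X + X + X + a.X)) + (rec X. a.b.b.(X + X + X + a.X)) + a.(rec X. a.b.b.(X + X + X + a.X)) has moves --a--▸ q0, --a--▸ q1
Coarsest stable partition (strong bisimilarity classes):
  B0 = {p0, q0}
  B1 = {p1, q1}
  B2 = {p2, q2}
  B3 = {p3, q3}
p0 ∈ B0, q0 ∈ B0 → same block
Bisimilar ⇒ trace-equivalent.

traces(P) = traces(Q)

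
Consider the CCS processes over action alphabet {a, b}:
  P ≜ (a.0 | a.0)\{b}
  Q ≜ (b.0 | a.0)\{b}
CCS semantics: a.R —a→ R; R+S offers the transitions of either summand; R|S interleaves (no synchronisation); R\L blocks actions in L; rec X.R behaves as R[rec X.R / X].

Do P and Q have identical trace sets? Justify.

traces(P) ≠ traces(Q) — witness ⟨aa⟩

Reachable graph of P (4 states):
  u0 = (a.0 | a.0)\{b} :: ··a··> u1, ··a··> u2
  u1 = (0 | a.0)\{b} :: ··a··> u3
  u2 = (a.0 | 0)\{b} :: ··a··> u3
  u3 = (0 | 0)\{b} :: ∅
Reachable graph of Q (2 states):
  v0 = (b.0 | a.0)\{b} :: ··a··> v1
  v1 = (b.0 | 0)\{b} :: ∅
Trace ⟨aa⟩ through P, begin at {u0}:
  step 1 (a): {u1, u2}
  step 2 (a): {u3}
  — P admits the full trace.
Trace ⟨aa⟩ through Q, begin at {v0}:
  step 1 (a): {v1}
  step 2 (a): ∅ (Q stuck)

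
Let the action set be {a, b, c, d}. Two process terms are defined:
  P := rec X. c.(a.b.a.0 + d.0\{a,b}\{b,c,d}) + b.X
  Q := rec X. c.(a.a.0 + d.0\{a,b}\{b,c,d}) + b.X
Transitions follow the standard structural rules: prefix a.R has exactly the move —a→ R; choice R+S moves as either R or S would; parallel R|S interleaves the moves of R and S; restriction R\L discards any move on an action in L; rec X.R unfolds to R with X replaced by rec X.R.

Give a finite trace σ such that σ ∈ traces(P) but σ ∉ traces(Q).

cab

LTS(P): 6 reachable states
  p0 = rec X. c.(a.b.a.0 + d.0\{a,b}\{b,c,d}) + b.X has moves =b=> p0, =c=> p1
  p1 = a.b.a.0 + d.0\{a,b}\{b,c,d} has moves =a=> p2, =d=> p3
  p2 = b.a.0 has moves =b=> p4
  p3 = 0\{a,b}\{b,c,d} has moves ·
  p4 = a.0 has moves =a=> p5
  p5 = 0 has moves ·
LTS(Q): 5 reachable states
  q0 = rec X. c.(a.a.0 + d.0\{a,b}\{b,c,d}) + b.X has moves =b=> q0, =c=> q1
  q1 = a.a.0 + d.0\{a,b}\{b,c,d} has moves =a=> q2, =d=> q3
  q2 = a.0 has moves =a=> q4
  q3 = 0\{a,b}\{b,c,d} has moves ·
  q4 = 0 has moves ·
Executing cab from P (initial set {p0}):
  after c @ step 1: {p1}
  after a @ step 2: {p2}
  after b @ step 3: {p4}
  — P admits the full trace.
Executing cab from Q (initial set {q0}):
  after c @ step 1: {q1}
  after a @ step 2: {q2}
  after b @ step 3: ∅ (Q stuck)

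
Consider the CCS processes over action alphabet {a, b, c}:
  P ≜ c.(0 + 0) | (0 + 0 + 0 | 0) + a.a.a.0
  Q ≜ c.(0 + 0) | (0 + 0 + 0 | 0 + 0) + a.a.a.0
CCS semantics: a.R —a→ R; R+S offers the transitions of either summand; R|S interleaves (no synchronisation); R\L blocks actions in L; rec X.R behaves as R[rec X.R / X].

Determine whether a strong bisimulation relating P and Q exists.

P's transition system — 5 states:
  s0 = c.(0 + 0) | (0 + 0 + 0 | 0) + a.a.a.0 has moves ··a··> s1, ··c··> s2
  s1 = a.a.0 has moves ··a··> s3
  s2 = (0 + 0) | (0 + 0 + 0 | 0) has moves ·
  s3 = a.0 has moves ··a··> s4
  s4 = 0 has moves ·
Q's transition system — 5 states:
  t0 = c.(0 + 0) | (0 + 0 + 0 | 0 + 0) + a.a.a.0 has moves ··a··> t1, ··c··> t2
  t1 = a.a.0 has moves ··a··> t3
  t2 = (0 + 0) | (0 + 0 + 0 | 0 + 0) has moves ·
  t3 = a.0 has moves ··a··> t4
  t4 = 0 has moves ·
Bisimilarity quotient blocks:
  B0 = {s0, t0}
  B1 = {s1, t1}
  B2 = {s3, t3}
  B3 = {s2, s4, t2, t4}
s0 ∈ B0, t0 ∈ B0 → same block

bisimilar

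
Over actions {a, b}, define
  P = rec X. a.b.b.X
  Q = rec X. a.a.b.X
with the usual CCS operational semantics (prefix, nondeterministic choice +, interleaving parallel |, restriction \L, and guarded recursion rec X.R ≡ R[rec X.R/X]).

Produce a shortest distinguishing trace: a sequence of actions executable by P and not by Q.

ab

LTS(P): 3 reachable states
  s0 = rec X. a.b.b.X has moves ··a··> s1
  s1 = b.b.(rec X. a.b.b.X) has moves ··b··> s2
  s2 = b.(rec X. a.b.b.X) has moves ··b··> s0
LTS(Q): 3 reachable states
  t0 = rec X. a.a.b.X has moves ··a··> t1
  t1 = a.b.(rec X. a.a.b.X) has moves ··a··> t2
  t2 = b.(rec X. a.a.b.X) has moves ··b··> t0
Executing ab from P (initial set {s0}):
  after a @ step 1: {s1}
  after b @ step 2: {s2}
  ✓ P
Executing ab from Q (initial set {t0}):
  after a @ step 1: {t1}
  after b @ step 2: ∅  — Q cannot continue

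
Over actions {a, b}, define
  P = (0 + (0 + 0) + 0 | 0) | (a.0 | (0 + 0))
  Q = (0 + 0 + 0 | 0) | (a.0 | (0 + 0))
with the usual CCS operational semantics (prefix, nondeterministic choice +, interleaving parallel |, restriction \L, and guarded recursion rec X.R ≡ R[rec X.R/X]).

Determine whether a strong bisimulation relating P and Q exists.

bisimilar

LTS(P): 2 reachable states
  u0 = (0 + (0 + 0) + 0 | 0) | (a.0 | (0 + 0)) → =a=> u1
  u1 = (0 + (0 + 0) + 0 | 0) | (0 | (0 + 0)) → (no moves)
LTS(Q): 2 reachable states
  v0 = (0 + 0 + 0 | 0) | (a.0 | (0 + 0)) → =a=> v1
  v1 = (0 + 0 + 0 | 0) | (0 | (0 + 0)) → (no moves)
Partition-refinement fixed point:
  B0 = {u0, v0}
  B1 = {u1, v1}
u0 ∈ B0, v0 ∈ B0 → same block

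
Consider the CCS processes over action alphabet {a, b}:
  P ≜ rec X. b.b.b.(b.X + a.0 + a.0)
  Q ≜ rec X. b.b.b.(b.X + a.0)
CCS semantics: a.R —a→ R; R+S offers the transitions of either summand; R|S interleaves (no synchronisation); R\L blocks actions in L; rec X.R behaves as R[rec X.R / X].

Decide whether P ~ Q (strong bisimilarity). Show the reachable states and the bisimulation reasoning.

YES

Reachable graph of P (5 states):
  m0 = rec X. b.b.b.(b.X + a.0 + a.0) has moves =b=> m1
  m1 = b.b.(b.(rec X. b.b.b.(b.X + a.0 + a.0)) + a.0 + a.0) has moves =b=> m2
  m2 = b.(b.(rec X. b.b.b.(b.X + a.0 + a.0)) + a.0 + a.0) has moves =b=> m3
  m3 = b.(rec X. b.b.b.(b.X + a.0 + a.0)) + a.0 + a.0 has moves =a=> m4, =b=> m0
  m4 = 0 has moves ·
Reachable graph of Q (5 states):
  n0 = rec X. b.b.b.(b.X + a.0) has moves =b=> n1
  n1 = b.b.(b.(rec X. b.b.b.(b.X + a.0)) + a.0) has moves =b=> n2
  n2 = b.(b.(rec X. b.b.b.(b.X + a.0)) + a.0) has moves =b=> n3
  n3 = b.(rec X. b.b.b.(b.X + a.0)) + a.0 has moves =a=> n4, =b=> n0
  n4 = 0 has moves ·
Partition-refinement fixed point:
  B0 = {m0, n0}
  B1 = {m1, n1}
  B2 = {m2, n2}
  B3 = {m3, n3}
  B4 = {m4, n4}
m0 ∈ B0, n0 ∈ B0 → same block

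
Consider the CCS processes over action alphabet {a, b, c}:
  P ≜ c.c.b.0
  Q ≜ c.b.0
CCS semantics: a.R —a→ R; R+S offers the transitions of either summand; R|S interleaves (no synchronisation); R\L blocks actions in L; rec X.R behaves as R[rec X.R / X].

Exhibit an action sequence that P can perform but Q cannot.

Reachable graph of P (4 states):
  p0 = c.c.b.0 :: =c=> p1
  p1 = c.b.0 :: =c=> p2
  p2 = b.0 :: =b=> p3
  p3 = 0 :: ·
Reachable graph of Q (3 states):
  q0 = c.b.0 :: =c=> q1
  q1 = b.0 :: =b=> q2
  q2 = 0 :: ·
Trace ⟨cc⟩ through P, begin at {p0}:
  [1] c ⇒ {p1}
  [2] c ⇒ {p2}
  — P admits the full trace.
Trace ⟨cc⟩ through Q, begin at {q0}:
  [1] c ⇒ {q1}
  [2] c ⇒ ∅  — Q cannot continue

cc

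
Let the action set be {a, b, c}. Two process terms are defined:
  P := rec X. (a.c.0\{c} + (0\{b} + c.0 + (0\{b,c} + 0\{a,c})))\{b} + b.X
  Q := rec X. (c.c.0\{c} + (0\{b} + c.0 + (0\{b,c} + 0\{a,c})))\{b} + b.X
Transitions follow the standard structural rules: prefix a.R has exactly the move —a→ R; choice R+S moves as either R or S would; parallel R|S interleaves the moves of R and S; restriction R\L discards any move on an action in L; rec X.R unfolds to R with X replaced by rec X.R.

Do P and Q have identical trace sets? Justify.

P's transition system — 4 states:
  s0 = rec X. (a.c.0\{c} + (0\{b} + c.0 + (0\{b,c} + 0\{a,c})))\{b} + b.X :: =a=> s1, =b=> s0, =c=> s2
  s1 = (c.0\{c})\{b} :: =c=> s3
  s2 = 0\{b} :: stopped
  s3 = 0\{c}\{b} :: stopped
Q's transition system — 4 states:
  t0 = rec X. (c.c.0\{c} + (0\{b} + c.0 + (0\{b,c} + 0\{a,c})))\{b} + b.X :: =b=> t0, =c=> t1, =c=> t2
  t1 = (c.0\{c})\{b} :: =c=> t3
  t2 = 0\{b} :: stopped
  t3 = 0\{c}\{b} :: stopped
Run σ = ⟨a⟩ on P: start {s0}
  step 1 (a): {s1}
  P completes σ.
Run σ = ⟨a⟩ on Q: start {t0}
  step 1 (a): ∅  — Q cannot continue

traces(P) ≠ traces(Q) — witness ⟨a⟩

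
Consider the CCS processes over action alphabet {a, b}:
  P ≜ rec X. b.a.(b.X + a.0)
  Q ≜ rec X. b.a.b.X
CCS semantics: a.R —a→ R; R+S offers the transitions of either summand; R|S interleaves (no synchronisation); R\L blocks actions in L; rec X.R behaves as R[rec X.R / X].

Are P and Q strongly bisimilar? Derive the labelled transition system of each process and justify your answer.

Reachable graph of P (4 states):
  p0 = rec X. b.a.(b.X + a.0) | ··b··> p1
  p1 = a.(b.(rec X. b.a.(b.X + a.0)) + a.0) | ··a··> p2
  p2 = b.(rec X. b.a.(b.X + a.0)) + a.0 | ··a··> p3, ··b··> p0
  p3 = 0 | stopped
Reachable graph of Q (3 states):
  q0 = rec X. b.a.b.X | ··b··> q1
  q1 = a.b.(rec X. b.a.b.X) | ··a··> q2
  q2 = b.(rec X. b.a.b.X) | ··b··> q0
Coarsest stable partition (strong bisimilarity classes):
  B0 = {p0}
  B1 = {p1}
  B2 = {p2}
  B3 = {p3}
  B4 = {q0}
  B5 = {q1}
  B6 = {q2}
p0 ∈ B0, q0 ∈ B4 → different blocks

P ≁ Q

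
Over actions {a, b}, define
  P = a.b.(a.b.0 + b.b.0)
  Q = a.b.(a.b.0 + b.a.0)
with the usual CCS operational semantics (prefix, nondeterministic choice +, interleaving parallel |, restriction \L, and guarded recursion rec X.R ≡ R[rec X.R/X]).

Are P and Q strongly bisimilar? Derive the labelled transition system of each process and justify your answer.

P's transition system — 5 states:
  m0 = a.b.(a.b.0 + b.b.0) has moves -a-> m1
  m1 = b.(a.b.0 + b.b.0) has moves -b-> m2
  m2 = a.b.0 + b.b.0 has moves -a-> m3, -b-> m3
  m3 = b.0 has moves -b-> m4
  m4 = 0 has moves (no moves)
Q's transition system — 6 states:
  n0 = a.b.(a.b.0 + b.a.0) has moves -a-> n1
  n1 = b.(a.b.0 + b.a.0) has moves -b-> n2
  n2 = a.b.0 + b.a.0 has moves -a-> n3, -b-> n4
  n3 = b.0 has moves -b-> n5
  n4 = a.0 has moves -a-> n5
  n5 = 0 has moves (no moves)
Coarsest stable partition (strong bisimilarity classes):
  B0 = {m0}
  B1 = {m1}
  B2 = {m2}
  B3 = {m3, n3}
  B4 = {m4, n5}
  B5 = {n0}
  B6 = {n1}
  B7 = {n2}
  B8 = {n4}
m0 ∈ B0, n0 ∈ B5 → different blocks

NO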